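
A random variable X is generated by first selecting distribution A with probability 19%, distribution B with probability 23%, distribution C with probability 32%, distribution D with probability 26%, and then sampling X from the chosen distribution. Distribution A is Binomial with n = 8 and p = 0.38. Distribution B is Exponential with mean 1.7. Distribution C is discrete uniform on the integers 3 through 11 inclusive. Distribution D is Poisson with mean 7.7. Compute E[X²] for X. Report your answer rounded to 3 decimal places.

For each component E[X²] = Var + (mean)², giving A: 11.1264; B: 5.78; C: 55.6667; D: 66.99.
Overall E[X²] = 0.19·11.1264 + 0.23·5.78 + 0.32·55.6667 + 0.26·66.99 = 38.6741.

38.674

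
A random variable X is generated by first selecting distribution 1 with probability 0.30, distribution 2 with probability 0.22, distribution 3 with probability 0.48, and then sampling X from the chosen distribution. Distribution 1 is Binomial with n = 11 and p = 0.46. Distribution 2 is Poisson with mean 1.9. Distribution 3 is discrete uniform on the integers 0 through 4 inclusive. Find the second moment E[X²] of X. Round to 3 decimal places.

12.593

For each component E[X²] = Var + (mean)², giving 1: 28.336; 2: 5.51; 3: 6.
Overall E[X²] = 0.3·28.336 + 0.22·5.51 + 0.48·6 = 12.593.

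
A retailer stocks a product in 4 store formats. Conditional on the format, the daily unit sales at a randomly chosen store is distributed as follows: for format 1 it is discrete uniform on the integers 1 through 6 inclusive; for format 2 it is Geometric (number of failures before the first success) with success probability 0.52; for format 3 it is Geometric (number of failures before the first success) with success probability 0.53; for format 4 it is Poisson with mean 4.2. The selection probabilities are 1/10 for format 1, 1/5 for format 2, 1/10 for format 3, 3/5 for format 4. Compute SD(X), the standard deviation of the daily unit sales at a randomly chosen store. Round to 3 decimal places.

2.348

Per component, 1: μ=3.5, E[X²]=15.1667; 2: μ=0.923077, E[X²]=2.62722; 3: μ=0.886792, E[X²]=2.45959; 4: μ=4.2, E[X²]=21.84.
E[X] = 0.1·3.5 + 0.2·0.923077 + 0.1·0.886792 + 0.6·4.2 = 3.14329.
E[X²] = 0.1·15.1667 + 0.2·2.62722 + 0.1·2.45959 + 0.6·21.84 = 15.3921.
Var(X) = E[X²] − (E[X])² = 15.3921 − 9.8803 = 5.51177.
SD(X) = √5.51177 = 2.34772.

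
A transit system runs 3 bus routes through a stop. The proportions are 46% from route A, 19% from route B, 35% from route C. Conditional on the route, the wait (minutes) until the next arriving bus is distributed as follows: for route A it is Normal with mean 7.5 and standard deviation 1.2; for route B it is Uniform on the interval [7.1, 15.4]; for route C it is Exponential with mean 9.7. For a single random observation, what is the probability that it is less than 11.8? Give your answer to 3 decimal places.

Conditional on each route, P(X < 11.8): A: 0.99983; B: 0.566265; C: 0.703733.
By total probability, P(X < 11.8) = 0.46·0.99983 + 0.19·0.566265 + 0.35·0.703733 = 0.813819.

0.814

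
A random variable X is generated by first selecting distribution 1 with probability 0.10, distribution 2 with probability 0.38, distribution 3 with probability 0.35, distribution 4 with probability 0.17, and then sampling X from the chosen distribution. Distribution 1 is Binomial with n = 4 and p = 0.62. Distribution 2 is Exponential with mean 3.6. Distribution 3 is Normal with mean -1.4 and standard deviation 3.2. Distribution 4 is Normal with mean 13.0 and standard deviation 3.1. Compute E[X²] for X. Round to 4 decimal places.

45.1926

For each component E[X²] = Var + (mean)², giving 1: 7.0928; 2: 25.92; 3: 12.2; 4: 178.61.
Overall E[X²] = 0.1·7.0928 + 0.38·25.92 + 0.35·12.2 + 0.17·178.61 = 45.1926.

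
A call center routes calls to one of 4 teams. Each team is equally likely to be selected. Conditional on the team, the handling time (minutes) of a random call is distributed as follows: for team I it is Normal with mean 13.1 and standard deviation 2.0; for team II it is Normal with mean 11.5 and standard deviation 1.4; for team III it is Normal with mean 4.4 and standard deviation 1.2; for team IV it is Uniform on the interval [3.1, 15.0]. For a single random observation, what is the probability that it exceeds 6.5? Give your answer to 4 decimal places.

0.6884

Conditional on each team, P(X > 6.5): I: 0.999517; II: 0.999822; III: 0.0400592; IV: 0.714286.
By total probability, P(X > 6.5) = 0.25·0.999517 + 0.25·0.999822 + 0.25·0.0400592 + 0.25·0.714286 = 0.688421.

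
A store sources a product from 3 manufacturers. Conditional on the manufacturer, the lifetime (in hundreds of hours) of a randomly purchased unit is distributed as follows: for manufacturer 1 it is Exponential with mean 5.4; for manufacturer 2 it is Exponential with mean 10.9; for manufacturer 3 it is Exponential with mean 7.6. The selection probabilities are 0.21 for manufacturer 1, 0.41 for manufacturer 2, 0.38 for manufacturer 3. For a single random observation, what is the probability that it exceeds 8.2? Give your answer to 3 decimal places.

Conditional on each manufacturer, P(X > 8.2): 1: 0.219036; 2: 0.471284; 3: 0.339953.
By total probability, P(X > 8.2) = 0.21·0.219036 + 0.41·0.471284 + 0.38·0.339953 = 0.368406.

0.368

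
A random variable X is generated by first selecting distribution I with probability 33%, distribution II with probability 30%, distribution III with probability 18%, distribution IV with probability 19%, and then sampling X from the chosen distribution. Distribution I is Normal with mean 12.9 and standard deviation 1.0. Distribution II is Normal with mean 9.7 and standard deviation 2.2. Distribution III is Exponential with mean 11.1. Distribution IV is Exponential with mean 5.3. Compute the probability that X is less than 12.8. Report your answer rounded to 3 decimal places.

Conditional on each component, P(X < 12.8): I: 0.460172; II: 0.920596; III: 0.68436; IV: 0.910641.
By total probability, P(X < 12.8) = 0.33·0.460172 + 0.3·0.920596 + 0.18·0.68436 + 0.19·0.910641 = 0.724242.

0.724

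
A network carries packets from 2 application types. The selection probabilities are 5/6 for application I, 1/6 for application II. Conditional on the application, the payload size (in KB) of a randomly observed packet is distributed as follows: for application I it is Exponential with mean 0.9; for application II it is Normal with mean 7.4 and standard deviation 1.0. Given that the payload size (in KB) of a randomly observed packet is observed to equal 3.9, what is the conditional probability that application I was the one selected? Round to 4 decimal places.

Likelihoods f(3.9 | ·): I: 0.0145819; II: 0.000872683.
Posterior ∝ prior × likelihood. Numerator for I: 0.833333·0.0145819 = 0.0121516.
Normalizing constant: 0.833333·0.0145819 + 0.166667·0.000872683 = 0.012297.
P(I | observation) = 0.0121516 / 0.012297 = 0.988172.

0.9882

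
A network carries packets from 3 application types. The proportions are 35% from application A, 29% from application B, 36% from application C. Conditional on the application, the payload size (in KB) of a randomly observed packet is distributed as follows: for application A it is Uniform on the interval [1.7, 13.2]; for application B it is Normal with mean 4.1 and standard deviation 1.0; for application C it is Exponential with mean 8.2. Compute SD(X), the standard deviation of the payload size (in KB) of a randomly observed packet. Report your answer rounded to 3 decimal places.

Per component, A: μ=7.45, E[X²]=66.5233; B: μ=4.1, E[X²]=17.81; C: μ=8.2, E[X²]=134.48.
E[X] = 0.35·7.45 + 0.29·4.1 + 0.36·8.2 = 6.7485.
E[X²] = 0.35·66.5233 + 0.29·17.81 + 0.36·134.48 = 76.8609.
Var(X) = E[X²] − (E[X])² = 76.8609 − 45.5423 = 31.3186.
SD(X) = √31.3186 = 5.5963.

5.596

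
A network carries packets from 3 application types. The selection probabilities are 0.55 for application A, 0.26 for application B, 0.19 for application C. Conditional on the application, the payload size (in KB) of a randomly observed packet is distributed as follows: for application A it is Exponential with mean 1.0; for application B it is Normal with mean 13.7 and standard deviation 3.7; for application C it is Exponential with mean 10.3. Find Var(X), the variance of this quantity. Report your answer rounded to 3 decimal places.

Per component, A: μ=1, E[X²]=2; B: μ=13.7, E[X²]=201.38; C: μ=10.3, E[X²]=212.18.
E[X] = 0.55·1 + 0.26·13.7 + 0.19·10.3 = 6.069.
E[X²] = 0.55·2 + 0.26·201.38 + 0.19·212.18 = 93.773.
Var(X) = E[X²] − (E[X])² = 93.773 − 36.8328 = 56.9402.

56.940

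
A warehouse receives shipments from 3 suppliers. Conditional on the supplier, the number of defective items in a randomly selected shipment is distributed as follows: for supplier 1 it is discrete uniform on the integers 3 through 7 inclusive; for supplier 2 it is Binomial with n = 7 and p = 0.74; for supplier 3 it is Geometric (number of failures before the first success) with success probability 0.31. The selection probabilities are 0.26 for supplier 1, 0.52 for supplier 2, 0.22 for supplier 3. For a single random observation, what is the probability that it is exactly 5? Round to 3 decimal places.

Conditional on each supplier, P(X = 5): 1: 0.2; 2: 0.31501; 3: 0.048485.
By total probability, P(X = 5) = 0.26·0.2 + 0.52·0.31501 + 0.22·0.048485 = 0.226472.

0.226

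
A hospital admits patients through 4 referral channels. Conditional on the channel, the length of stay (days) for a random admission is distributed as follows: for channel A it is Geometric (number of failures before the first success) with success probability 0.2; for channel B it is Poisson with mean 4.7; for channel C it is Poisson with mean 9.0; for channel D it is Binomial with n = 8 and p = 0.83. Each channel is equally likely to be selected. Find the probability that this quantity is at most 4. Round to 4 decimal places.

Conditional on each channel, P(X ≤ 4): A: 0.67232; B: 0.494609; C: 0.0549636; D: 0.0327863.
By total probability, P(X ≤ 4) = 0.25·0.67232 + 0.25·0.494609 + 0.25·0.0549636 + 0.25·0.0327863 = 0.31367.

0.3137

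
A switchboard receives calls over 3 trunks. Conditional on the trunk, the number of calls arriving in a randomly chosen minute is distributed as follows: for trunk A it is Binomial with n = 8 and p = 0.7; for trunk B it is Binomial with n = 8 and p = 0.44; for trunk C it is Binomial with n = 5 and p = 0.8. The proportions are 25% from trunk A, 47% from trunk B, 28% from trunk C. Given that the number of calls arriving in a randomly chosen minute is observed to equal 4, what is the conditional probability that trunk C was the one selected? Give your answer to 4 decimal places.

0.4248

Likelihoods P(X=4 | ·): A: 0.136137; B: 0.258024; C: 0.4096.
Posterior ∝ prior × likelihood. Numerator for C: 0.28·0.4096 = 0.114688.
Normalizing constant: 0.25·0.136137 + 0.47·0.258024 + 0.28·0.4096 = 0.269994.
P(C | observation) = 0.114688 / 0.269994 = 0.42478.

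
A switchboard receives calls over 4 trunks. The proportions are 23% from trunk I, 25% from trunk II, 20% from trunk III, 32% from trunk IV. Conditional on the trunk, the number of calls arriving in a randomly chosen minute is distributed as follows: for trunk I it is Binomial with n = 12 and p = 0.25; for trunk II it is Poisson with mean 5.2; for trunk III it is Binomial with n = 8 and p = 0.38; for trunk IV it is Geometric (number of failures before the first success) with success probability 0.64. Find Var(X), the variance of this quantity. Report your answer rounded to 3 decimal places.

Per component, I: μ=3, E[X²]=11.25; II: μ=5.2, E[X²]=32.24; III: μ=3.04, E[X²]=11.1264; IV: μ=0.5625, E[X²]=1.19531.
E[X] = 0.23·3 + 0.25·5.2 + 0.2·3.04 + 0.32·0.5625 = 2.778.
E[X²] = 0.23·11.25 + 0.25·32.24 + 0.2·11.1264 + 0.32·1.19531 = 13.2553.
Var(X) = E[X²] − (E[X])² = 13.2553 − 7.71728 = 5.538.

5.538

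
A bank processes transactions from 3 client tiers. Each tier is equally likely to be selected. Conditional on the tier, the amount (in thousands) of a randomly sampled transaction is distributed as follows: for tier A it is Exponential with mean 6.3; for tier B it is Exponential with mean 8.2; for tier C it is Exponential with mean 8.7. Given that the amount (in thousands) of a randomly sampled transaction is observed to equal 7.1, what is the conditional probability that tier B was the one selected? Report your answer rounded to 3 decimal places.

Likelihoods f(7.1 | ·): A: 0.05143; B: 0.0513039; C: 0.0508226.
Posterior ∝ prior × likelihood. Numerator for B: 0.333333·0.0513039 = 0.0171013.
Normalizing constant: 0.333333·0.05143 + 0.333333·0.0513039 + 0.333333·0.0508226 = 0.0511855.
P(B | observation) = 0.0171013 / 0.0511855 = 0.334105.

0.334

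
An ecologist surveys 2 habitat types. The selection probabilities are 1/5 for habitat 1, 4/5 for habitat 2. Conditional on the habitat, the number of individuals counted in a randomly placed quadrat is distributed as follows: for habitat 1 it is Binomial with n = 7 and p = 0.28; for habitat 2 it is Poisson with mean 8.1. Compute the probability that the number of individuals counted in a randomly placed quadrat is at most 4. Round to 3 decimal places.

0.271

Conditional on each habitat, P(X ≤ 4): 1: 0.9787; 2: 0.0940485.
By total probability, P(X ≤ 4) = 0.2·0.9787 + 0.8·0.0940485 = 0.270979.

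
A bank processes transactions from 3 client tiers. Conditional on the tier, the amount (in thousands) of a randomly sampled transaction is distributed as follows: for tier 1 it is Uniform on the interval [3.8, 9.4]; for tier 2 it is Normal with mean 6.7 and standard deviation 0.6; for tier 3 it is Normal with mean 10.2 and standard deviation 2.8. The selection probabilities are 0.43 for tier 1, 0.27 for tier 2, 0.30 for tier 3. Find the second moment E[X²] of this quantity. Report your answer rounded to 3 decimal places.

65.636

For each component E[X²] = Var + (mean)², giving 1: 46.1733; 2: 45.25; 3: 111.88.
Overall E[X²] = 0.43·46.1733 + 0.27·45.25 + 0.3·111.88 = 65.636.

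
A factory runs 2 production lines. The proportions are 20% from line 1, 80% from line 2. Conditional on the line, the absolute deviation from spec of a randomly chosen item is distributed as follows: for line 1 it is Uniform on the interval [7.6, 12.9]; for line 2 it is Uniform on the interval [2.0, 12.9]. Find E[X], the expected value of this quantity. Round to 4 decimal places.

8.0100

Component means — 1: 10.25; 2: 7.45.
E[X] = 0.2·10.25 + 0.8·7.45 = 8.01.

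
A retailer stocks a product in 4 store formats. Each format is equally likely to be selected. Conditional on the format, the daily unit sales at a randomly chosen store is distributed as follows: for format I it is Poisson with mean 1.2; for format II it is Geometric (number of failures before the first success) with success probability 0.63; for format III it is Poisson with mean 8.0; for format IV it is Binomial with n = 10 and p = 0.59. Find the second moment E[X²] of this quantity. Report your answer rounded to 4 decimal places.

For each component E[X²] = Var + (mean)², giving I: 2.64; II: 1.27715; III: 72; IV: 37.229.
Overall E[X²] = 0.25·2.64 + 0.25·1.27715 + 0.25·72 + 0.25·37.229 = 28.2865.

28.2865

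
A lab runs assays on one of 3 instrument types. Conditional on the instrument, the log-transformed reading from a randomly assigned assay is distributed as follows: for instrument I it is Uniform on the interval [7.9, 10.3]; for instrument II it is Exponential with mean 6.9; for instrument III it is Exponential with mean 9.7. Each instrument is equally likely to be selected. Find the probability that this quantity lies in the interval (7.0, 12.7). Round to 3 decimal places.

Conditional on each instrument, P(7.0 < X < 12.7): I: 1; II: 0.203861; III: 0.215935.
By total probability, P(7.0 < X < 12.7) = 0.333333·1 + 0.333333·0.203861 + 0.333333·0.215935 = 0.473265.

0.473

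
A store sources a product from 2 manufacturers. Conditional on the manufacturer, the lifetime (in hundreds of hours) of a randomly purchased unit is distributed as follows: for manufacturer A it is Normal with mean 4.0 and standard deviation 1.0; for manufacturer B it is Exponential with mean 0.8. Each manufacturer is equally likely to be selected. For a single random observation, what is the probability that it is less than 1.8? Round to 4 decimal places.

0.4543

Conditional on each manufacturer, P(X < 1.8): A: 0.0139034; B: 0.894601.
By total probability, P(X < 1.8) = 0.5·0.0139034 + 0.5·0.894601 = 0.454252.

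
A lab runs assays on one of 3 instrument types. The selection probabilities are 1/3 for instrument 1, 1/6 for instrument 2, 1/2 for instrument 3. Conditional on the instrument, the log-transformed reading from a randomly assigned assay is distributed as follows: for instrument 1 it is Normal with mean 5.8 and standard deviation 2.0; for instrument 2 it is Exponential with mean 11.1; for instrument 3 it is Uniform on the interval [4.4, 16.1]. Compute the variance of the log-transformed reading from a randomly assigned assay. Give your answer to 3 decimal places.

Per component, 1: μ=5.8, E[X²]=37.64; 2: μ=11.1, E[X²]=246.42; 3: μ=10.25, E[X²]=116.47.
E[X] = 0.333333·5.8 + 0.166667·11.1 + 0.5·10.25 = 8.90833.
E[X²] = 0.333333·37.64 + 0.166667·246.42 + 0.5·116.47 = 111.852.
Var(X) = E[X²] − (E[X])² = 111.852 − 79.3584 = 32.4933.

32.493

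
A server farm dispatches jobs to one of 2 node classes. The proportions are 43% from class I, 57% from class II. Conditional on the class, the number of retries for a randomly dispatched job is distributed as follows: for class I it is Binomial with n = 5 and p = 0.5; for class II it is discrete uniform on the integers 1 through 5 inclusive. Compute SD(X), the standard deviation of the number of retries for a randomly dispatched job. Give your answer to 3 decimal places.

1.319

Per component, I: μ=2.5, E[X²]=7.5; II: μ=3, E[X²]=11.
E[X] = 0.43·2.5 + 0.57·3 = 2.785.
E[X²] = 0.43·7.5 + 0.57·11 = 9.495.
Var(X) = E[X²] − (E[X])² = 9.495 − 7.75623 = 1.73877.
SD(X) = √1.73877 = 1.31863.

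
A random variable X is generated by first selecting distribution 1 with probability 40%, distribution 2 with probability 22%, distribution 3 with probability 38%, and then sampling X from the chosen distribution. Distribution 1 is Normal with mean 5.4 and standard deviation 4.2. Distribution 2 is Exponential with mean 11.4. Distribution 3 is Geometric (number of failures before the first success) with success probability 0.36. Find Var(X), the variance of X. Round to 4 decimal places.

50.4263

Per component, 1: μ=5.4, E[X²]=46.8; 2: μ=11.4, E[X²]=259.92; 3: μ=1.77778, E[X²]=8.09877.
E[X] = 0.4·5.4 + 0.22·11.4 + 0.38·1.77778 = 5.34356.
E[X²] = 0.4·46.8 + 0.22·259.92 + 0.38·8.09877 = 78.9799.
Var(X) = E[X²] − (E[X])² = 78.9799 − 28.5536 = 50.4263.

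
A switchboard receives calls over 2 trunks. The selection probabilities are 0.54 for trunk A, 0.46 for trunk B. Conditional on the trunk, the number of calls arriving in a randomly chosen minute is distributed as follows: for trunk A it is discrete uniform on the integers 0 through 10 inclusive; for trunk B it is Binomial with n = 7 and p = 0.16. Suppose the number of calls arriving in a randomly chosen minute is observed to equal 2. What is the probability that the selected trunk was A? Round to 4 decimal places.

0.3219

Likelihoods P(X=2 | ·): A: 0.0909091; B: 0.224831.
Posterior ∝ prior × likelihood. Numerator for A: 0.54·0.0909091 = 0.0490909.
Normalizing constant: 0.54·0.0909091 + 0.46·0.224831 = 0.152513.
P(A | observation) = 0.0490909 / 0.152513 = 0.32188.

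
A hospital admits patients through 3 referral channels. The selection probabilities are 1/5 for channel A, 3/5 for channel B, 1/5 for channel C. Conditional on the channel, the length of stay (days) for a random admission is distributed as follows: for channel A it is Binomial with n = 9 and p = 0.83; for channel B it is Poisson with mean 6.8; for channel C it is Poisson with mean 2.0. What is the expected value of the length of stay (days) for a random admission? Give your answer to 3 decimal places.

Component means — A: 7.47; B: 6.8; C: 2.
E[X] = 0.2·7.47 + 0.6·6.8 + 0.2·2 = 5.974.

5.974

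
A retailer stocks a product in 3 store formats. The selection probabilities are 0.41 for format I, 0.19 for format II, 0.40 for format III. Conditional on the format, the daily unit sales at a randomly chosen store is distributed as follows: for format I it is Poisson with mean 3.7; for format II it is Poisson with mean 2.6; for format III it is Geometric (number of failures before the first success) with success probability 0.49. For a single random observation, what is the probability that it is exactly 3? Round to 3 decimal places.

0.153

Conditional on each format, P(X = 3): I: 0.20872; II: 0.217572; III: 0.064999.
By total probability, P(X = 3) = 0.41·0.20872 + 0.19·0.217572 + 0.4·0.064999 = 0.152914.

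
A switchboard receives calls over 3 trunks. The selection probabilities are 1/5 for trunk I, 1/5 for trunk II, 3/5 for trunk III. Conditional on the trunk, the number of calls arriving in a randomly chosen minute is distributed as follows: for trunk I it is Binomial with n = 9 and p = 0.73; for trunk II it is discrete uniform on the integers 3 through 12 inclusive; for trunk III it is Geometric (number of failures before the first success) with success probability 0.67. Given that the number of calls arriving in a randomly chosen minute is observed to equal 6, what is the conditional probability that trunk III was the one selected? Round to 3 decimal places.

0.007

Likelihoods P(X=6 | ·): I: 0.250212; II: 0.1; III: 0.000865284.
Posterior ∝ prior × likelihood. Numerator for III: 0.6·0.000865284 = 0.00051917.
Normalizing constant: 0.2·0.250212 + 0.2·0.1 + 0.6·0.000865284 = 0.0705615.
P(III | observation) = 0.00051917 / 0.0705615 = 0.00735769.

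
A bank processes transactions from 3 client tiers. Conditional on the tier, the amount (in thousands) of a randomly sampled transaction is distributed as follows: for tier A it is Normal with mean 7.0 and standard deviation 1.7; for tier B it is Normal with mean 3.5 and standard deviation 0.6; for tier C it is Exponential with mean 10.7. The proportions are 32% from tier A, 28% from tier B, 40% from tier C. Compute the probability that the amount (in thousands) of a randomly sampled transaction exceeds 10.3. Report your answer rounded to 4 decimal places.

Conditional on each tier, P(X > 10.3): A: 0.0261184; B: 0; C: 0.381892.
By total probability, P(X > 10.3) = 0.32·0.0261184 + 0.28·0 + 0.4·0.381892 = 0.161115.

0.1611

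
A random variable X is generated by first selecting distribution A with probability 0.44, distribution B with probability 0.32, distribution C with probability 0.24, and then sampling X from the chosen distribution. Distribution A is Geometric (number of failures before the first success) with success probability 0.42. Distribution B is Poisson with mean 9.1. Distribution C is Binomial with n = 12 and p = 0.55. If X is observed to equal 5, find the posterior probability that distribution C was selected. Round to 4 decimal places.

Likelihoods P(X=5 | ·): A: 0.027567; B: 0.0580692; C: 0.148945.
Posterior ∝ prior × likelihood. Numerator for C: 0.24·0.148945 = 0.0357468.
Normalizing constant: 0.44·0.027567 + 0.32·0.0580692 + 0.24·0.148945 = 0.0664584.
P(C | observation) = 0.0357468 / 0.0664584 = 0.537882.

0.5379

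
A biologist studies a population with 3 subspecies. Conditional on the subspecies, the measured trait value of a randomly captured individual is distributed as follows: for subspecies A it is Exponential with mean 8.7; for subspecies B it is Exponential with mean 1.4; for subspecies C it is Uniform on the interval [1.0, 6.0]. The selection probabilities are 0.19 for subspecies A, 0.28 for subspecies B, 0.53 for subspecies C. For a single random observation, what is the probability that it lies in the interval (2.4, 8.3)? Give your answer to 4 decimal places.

Conditional on each subspecies, P(2.4 < X < 8.3): A: 0.373729; B: 0.17743; C: 0.72.
By total probability, P(2.4 < X < 8.3) = 0.19·0.373729 + 0.28·0.17743 + 0.53·0.72 = 0.502289.

0.5023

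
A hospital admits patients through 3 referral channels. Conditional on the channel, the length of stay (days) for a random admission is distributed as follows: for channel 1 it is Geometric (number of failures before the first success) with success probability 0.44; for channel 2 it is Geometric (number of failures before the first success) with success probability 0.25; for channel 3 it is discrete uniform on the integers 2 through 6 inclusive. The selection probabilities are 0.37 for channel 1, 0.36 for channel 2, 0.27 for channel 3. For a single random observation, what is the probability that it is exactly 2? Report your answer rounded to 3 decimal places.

0.156

Conditional on each channel, P(X = 2): 1: 0.137984; 2: 0.140625; 3: 0.2.
By total probability, P(X = 2) = 0.37·0.137984 + 0.36·0.140625 + 0.27·0.2 = 0.155679.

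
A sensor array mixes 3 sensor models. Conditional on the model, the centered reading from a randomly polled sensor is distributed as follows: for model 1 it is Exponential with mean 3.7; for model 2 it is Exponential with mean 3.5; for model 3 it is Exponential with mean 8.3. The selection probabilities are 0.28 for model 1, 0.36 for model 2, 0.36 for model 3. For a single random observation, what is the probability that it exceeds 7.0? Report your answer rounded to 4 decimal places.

Conditional on each model, P(X > 7.0): 1: 0.150786; 2: 0.135335; 3: 0.430257.
By total probability, P(X > 7.0) = 0.28·0.150786 + 0.36·0.135335 + 0.36·0.430257 = 0.245833.

0.2458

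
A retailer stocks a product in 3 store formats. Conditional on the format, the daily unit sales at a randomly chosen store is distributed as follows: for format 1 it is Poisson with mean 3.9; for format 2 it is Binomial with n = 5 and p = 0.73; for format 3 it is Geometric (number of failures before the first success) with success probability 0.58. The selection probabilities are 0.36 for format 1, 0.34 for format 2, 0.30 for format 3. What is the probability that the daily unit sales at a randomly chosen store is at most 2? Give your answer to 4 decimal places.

0.4116

Conditional on each format, P(X ≤ 2): 1: 0.253125; 2: 0.125723; 3: 0.925912.
By total probability, P(X ≤ 2) = 0.36·0.253125 + 0.34·0.125723 + 0.3·0.925912 = 0.411645.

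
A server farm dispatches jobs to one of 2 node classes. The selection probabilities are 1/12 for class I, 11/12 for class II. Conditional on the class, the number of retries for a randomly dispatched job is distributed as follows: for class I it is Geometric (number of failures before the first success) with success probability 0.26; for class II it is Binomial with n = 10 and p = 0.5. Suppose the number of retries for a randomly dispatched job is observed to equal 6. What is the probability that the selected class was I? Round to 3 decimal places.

Likelihoods P(X=6 | ·): I: 0.0426937; II: 0.205078.
Posterior ∝ prior × likelihood. Numerator for I: 0.0833333·0.0426937 = 0.00355781.
Normalizing constant: 0.0833333·0.0426937 + 0.916667·0.205078 = 0.191546.
P(I | observation) = 0.00355781 / 0.191546 = 0.0185742.

0.019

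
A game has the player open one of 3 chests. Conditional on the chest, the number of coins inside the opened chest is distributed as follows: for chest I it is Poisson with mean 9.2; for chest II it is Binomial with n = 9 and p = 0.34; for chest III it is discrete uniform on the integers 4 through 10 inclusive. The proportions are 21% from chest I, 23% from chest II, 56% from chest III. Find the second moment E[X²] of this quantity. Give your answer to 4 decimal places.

For each component E[X²] = Var + (mean)², giving I: 93.84; II: 11.3832; III: 53.
Overall E[X²] = 0.21·93.84 + 0.23·11.3832 + 0.56·53 = 52.0045.

52.0045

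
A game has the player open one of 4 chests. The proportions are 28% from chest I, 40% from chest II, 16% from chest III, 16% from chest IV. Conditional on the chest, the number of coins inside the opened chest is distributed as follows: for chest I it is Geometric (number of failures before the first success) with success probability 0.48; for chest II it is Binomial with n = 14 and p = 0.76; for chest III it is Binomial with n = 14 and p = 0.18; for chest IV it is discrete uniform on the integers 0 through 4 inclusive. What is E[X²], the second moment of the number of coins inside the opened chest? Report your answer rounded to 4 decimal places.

49.5725

For each component E[X²] = Var + (mean)², giving I: 3.43056; II: 115.763; III: 8.4168; IV: 6.
Overall E[X²] = 0.28·3.43056 + 0.4·115.763 + 0.16·8.4168 + 0.16·6 = 49.5725.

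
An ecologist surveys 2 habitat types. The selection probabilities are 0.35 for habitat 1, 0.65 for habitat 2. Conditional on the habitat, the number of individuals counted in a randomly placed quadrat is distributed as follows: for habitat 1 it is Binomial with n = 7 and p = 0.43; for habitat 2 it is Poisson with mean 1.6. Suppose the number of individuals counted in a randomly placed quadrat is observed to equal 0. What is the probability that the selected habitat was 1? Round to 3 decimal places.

0.050

Likelihoods P(X=0 | ·): 1: 0.019549; 2: 0.201897.
Posterior ∝ prior × likelihood. Numerator for 1: 0.35·0.019549 = 0.00684214.
Normalizing constant: 0.35·0.019549 + 0.65·0.201897 = 0.138075.
P(1 | observation) = 0.00684214 / 0.138075 = 0.0495538.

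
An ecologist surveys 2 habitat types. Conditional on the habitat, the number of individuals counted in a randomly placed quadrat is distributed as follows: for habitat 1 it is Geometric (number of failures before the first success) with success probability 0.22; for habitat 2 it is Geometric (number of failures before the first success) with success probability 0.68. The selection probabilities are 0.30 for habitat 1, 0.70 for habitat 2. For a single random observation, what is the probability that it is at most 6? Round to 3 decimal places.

Conditional on each habitat, P(X ≤ 6): 1: 0.824344; 2: 0.999656.
By total probability, P(X ≤ 6) = 0.3·0.824344 + 0.7·0.999656 = 0.947063.

0.947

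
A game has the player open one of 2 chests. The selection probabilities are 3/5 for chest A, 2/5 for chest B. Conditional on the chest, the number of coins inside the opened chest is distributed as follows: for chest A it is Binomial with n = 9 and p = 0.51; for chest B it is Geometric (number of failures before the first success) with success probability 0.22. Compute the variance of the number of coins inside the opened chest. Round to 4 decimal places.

Per component, A: μ=4.59, E[X²]=23.3172; B: μ=3.54545, E[X²]=28.686.
E[X] = 0.6·4.59 + 0.4·3.54545 = 4.17218.
E[X²] = 0.6·23.3172 + 0.4·28.686 = 25.4647.
Var(X) = E[X²] − (E[X])² = 25.4647 − 17.4071 = 8.0576.

8.0576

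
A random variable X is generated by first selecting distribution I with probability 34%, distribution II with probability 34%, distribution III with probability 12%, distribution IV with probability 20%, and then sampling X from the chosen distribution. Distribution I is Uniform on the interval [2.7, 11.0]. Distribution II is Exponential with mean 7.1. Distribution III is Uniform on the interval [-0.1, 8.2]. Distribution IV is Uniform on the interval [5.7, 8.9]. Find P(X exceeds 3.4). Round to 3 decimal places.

0.791

Conditional on each component, P(X > 3.4): I: 0.915663; II: 0.619481; III: 0.578313; IV: 1.
By total probability, P(X > 3.4) = 0.34·0.915663 + 0.34·0.619481 + 0.12·0.578313 + 0.2·1 = 0.791346.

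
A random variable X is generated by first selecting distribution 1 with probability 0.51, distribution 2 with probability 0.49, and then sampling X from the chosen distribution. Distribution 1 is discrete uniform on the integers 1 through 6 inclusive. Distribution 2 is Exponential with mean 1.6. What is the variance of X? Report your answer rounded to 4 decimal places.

3.6440

Per component, 1: μ=3.5, E[X²]=15.1667; 2: μ=1.6, E[X²]=5.12.
E[X] = 0.51·3.5 + 0.49·1.6 = 2.569.
E[X²] = 0.51·15.1667 + 0.49·5.12 = 10.2438.
Var(X) = E[X²] − (E[X])² = 10.2438 − 6.59976 = 3.64404.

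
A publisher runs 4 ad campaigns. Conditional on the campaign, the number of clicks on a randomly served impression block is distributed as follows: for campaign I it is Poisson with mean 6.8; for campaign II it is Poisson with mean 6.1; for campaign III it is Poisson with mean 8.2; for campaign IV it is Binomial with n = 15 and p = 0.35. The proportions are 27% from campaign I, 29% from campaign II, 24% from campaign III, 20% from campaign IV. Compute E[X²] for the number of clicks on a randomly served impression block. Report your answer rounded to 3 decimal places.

51.181

For each component E[X²] = Var + (mean)², giving I: 53.04; II: 43.31; III: 75.44; IV: 30.975.
Overall E[X²] = 0.27·53.04 + 0.29·43.31 + 0.24·75.44 + 0.2·30.975 = 51.1813.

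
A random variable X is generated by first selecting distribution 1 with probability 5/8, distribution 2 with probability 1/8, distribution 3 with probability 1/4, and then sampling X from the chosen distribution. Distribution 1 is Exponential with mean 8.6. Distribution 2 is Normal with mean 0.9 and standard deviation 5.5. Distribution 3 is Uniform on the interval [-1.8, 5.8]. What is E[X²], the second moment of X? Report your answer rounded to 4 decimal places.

98.5358

For each component E[X²] = Var + (mean)², giving 1: 147.92; 2: 31.06; 3: 8.81333.
Overall E[X²] = 0.625·147.92 + 0.125·31.06 + 0.25·8.81333 = 98.5358.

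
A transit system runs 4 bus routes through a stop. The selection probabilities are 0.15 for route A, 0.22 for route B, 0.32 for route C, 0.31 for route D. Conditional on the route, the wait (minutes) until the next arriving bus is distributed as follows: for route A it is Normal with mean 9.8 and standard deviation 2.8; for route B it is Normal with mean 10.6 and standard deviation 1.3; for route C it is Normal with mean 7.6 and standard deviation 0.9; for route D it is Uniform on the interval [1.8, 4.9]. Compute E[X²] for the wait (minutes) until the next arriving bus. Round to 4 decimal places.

For each component E[X²] = Var + (mean)², giving A: 103.88; B: 114.05; C: 58.57; D: 12.0233.
Overall E[X²] = 0.15·103.88 + 0.22·114.05 + 0.32·58.57 + 0.31·12.0233 = 63.1426.

63.1426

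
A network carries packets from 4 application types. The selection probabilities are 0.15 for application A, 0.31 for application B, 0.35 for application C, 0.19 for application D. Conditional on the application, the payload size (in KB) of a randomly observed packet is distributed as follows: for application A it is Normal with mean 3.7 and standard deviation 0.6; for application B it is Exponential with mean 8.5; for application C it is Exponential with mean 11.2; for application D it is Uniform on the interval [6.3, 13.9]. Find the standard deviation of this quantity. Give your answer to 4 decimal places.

Per component, A: μ=3.7, E[X²]=14.05; B: μ=8.5, E[X²]=144.5; C: μ=11.2, E[X²]=250.88; D: μ=10.1, E[X²]=106.823.
E[X] = 0.15·3.7 + 0.31·8.5 + 0.35·11.2 + 0.19·10.1 = 9.029.
E[X²] = 0.15·14.05 + 0.31·144.5 + 0.35·250.88 + 0.19·106.823 = 155.007.
Var(X) = E[X²] − (E[X])² = 155.007 − 81.5228 = 73.4841.
SD(X) = √73.4841 = 8.57229.

8.5723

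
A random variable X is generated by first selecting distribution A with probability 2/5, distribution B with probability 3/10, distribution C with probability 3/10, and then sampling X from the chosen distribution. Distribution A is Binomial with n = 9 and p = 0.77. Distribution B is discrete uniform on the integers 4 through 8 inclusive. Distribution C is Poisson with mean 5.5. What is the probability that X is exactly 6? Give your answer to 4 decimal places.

Conditional on each component, P(X = 6): A: 0.213014; B: 0.2; C: 0.157117.
By total probability, P(X = 6) = 0.4·0.213014 + 0.3·0.2 + 0.3·0.157117 = 0.192341.

0.1923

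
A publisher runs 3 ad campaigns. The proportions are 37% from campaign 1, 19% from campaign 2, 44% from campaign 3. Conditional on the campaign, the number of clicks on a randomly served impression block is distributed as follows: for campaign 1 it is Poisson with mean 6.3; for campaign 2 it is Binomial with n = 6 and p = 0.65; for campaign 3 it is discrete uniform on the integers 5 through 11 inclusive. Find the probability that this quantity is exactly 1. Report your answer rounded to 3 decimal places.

Conditional on each campaign, P(X = 1): 1: 0.0115687; 2: 0.0204835; 3: 0.
By total probability, P(X = 1) = 0.37·0.0115687 + 0.19·0.0204835 + 0.44·0 = 0.0081723.

0.008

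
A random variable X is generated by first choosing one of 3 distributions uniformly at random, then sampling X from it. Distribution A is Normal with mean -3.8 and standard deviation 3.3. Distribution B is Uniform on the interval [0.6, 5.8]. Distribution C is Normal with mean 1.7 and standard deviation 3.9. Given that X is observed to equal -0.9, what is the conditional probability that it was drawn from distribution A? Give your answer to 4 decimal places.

0.5008

Likelihoods f(-0.9 | ·): A: 0.0821675; B: 0; C: 0.0819097.
Posterior ∝ prior × likelihood. Numerator for A: 0.333333·0.0821675 = 0.0273892.
Normalizing constant: 0.333333·0.0821675 + 0.333333·0 + 0.333333·0.0819097 = 0.0546924.
P(A | observation) = 0.0273892 / 0.0546924 = 0.500786.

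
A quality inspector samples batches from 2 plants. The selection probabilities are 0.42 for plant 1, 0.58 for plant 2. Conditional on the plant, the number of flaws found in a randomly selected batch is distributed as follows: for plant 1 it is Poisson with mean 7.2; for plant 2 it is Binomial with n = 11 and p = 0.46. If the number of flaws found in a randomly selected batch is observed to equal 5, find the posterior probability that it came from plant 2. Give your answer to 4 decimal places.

Likelihoods P(X=5 | ·): 1: 0.120382; 2: 0.235936.
Posterior ∝ prior × likelihood. Numerator for 2: 0.58·0.235936 = 0.136843.
Normalizing constant: 0.42·0.120382 + 0.58·0.235936 = 0.187403.
P(2 | observation) = 0.136843 / 0.187403 = 0.730205.

0.7302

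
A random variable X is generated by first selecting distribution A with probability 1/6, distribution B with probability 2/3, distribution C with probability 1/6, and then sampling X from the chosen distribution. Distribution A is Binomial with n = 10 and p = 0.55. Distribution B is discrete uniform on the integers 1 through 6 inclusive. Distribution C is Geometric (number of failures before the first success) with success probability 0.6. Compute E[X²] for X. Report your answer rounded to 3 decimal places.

15.825

For each component E[X²] = Var + (mean)², giving A: 32.725; B: 15.1667; C: 1.55556.
Overall E[X²] = 0.166667·32.725 + 0.666667·15.1667 + 0.166667·1.55556 = 15.8245.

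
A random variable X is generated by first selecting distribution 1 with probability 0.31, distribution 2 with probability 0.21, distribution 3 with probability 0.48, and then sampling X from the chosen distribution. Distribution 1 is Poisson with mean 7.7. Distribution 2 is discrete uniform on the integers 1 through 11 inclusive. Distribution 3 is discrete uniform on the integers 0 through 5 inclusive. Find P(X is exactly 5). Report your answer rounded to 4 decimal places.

0.1308

Conditional on each component, P(X = 5): 1: 0.102142; 2: 0.0909091; 3: 0.166667.
By total probability, P(X = 5) = 0.31·0.102142 + 0.21·0.0909091 + 0.48·0.166667 = 0.130755.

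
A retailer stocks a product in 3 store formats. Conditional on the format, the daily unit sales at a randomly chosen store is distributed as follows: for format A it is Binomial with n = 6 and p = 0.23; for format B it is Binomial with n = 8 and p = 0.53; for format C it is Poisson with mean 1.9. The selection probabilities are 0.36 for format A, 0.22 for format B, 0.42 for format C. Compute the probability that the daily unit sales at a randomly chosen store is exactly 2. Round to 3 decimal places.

0.232

Conditional on each format, P(X = 2): A: 0.278939; B: 0.0847807; C: 0.269971.
By total probability, P(X = 2) = 0.36·0.278939 + 0.22·0.0847807 + 0.42·0.269971 = 0.232458.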